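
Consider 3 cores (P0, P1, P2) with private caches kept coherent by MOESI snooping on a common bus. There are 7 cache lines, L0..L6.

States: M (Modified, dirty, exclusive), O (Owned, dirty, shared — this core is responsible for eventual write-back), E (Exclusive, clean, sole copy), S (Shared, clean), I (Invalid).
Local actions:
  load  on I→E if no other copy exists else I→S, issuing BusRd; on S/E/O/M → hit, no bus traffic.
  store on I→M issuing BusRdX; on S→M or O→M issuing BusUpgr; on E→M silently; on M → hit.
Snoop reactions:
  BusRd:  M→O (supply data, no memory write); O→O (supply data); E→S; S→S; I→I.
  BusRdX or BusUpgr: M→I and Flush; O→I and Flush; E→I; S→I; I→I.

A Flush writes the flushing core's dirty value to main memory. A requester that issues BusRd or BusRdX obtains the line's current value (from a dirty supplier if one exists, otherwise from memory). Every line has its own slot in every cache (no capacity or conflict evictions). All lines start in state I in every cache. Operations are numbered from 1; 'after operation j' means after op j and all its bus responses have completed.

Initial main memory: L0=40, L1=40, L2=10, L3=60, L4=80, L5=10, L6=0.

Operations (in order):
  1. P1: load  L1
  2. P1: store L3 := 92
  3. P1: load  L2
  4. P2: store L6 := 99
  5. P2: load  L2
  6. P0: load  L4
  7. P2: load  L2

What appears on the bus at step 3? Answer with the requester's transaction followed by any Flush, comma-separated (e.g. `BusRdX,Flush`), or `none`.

bus = BusRd

[1] P1: load  L1 | P0:I, P1:E(40), P2:I | bus: BusRd
[2] P1: store L3 := 92 | P0:I, P1:M(92), P2:I | bus: BusRdX
[3] P1: load  L2 | P0:I, P1:E(10), P2:I | bus: BusRd
[4] P2: store L6 := 99 | P0:I, P1:I, P2:M(99) | bus: BusRdX
[5] P2: load  L2 | P0:I, P1:S(10), P2:S(10) | bus: BusRd
[6] P0: load  L4 | P0:E(80), P1:I, P2:I | bus: BusRd
[7] P2: load  L2 | P0:I, P1:S(10), P2:S(10) | bus: none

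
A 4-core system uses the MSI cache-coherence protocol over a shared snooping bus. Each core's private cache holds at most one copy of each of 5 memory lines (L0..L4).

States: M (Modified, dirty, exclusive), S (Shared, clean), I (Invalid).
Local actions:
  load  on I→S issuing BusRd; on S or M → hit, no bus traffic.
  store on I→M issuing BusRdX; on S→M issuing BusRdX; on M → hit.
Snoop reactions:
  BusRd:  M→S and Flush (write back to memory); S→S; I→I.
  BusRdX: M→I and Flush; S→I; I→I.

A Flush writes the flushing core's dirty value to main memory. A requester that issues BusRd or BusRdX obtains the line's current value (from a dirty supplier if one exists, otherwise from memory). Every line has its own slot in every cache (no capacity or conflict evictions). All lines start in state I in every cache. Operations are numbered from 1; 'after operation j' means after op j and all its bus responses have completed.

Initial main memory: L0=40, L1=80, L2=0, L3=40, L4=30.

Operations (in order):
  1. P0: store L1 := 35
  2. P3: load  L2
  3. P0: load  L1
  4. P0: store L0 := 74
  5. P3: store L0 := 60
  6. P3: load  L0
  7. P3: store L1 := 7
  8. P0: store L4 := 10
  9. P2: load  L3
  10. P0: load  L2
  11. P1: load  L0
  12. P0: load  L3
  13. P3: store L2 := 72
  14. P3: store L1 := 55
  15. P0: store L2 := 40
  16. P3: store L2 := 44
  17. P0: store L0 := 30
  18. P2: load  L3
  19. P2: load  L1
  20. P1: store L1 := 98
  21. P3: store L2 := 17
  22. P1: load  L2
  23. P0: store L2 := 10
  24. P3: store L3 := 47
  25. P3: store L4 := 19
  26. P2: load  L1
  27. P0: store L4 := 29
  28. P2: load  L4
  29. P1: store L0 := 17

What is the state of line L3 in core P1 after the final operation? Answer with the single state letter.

  op1 P0: store L1 := 35 → M/I/I/I on L1; bus BusRdX; mem=80
  op2 P3: load  L2 → I/I/I/S on L2; bus BusRd; mem=0
  op3 P0: load  L1 → M/I/I/I on L1; bus (none); mem=80
  op4 P0: store L0 := 74 → M/I/I/I on L0; bus BusRdX; mem=40
  op5 P3: store L0 := 60 → I/I/I/M on L0; bus BusRdX Flush; mem=74
  op6 P3: load  L0 → I/I/I/M on L0; bus (none); mem=74
  op7 P3: store L1 := 7 → I/I/I/M on L1; bus BusRdX Flush; mem=35
  op8 P0: store L4 := 10 → M/I/I/I on L4; bus BusRdX; mem=30
  op9 P2: load  L3 → I/I/S/I on L3; bus BusRd; mem=40
  op10 P0: load  L2 → S/I/I/S on L2; bus BusRd; mem=0
  op11 P1: load  L0 → I/S/I/S on L0; bus BusRd Flush; mem=60
  op12 P0: load  L3 → S/I/S/I on L3; bus BusRd; mem=40
  op13 P3: store L2 := 72 → I/I/I/M on L2; bus BusRdX; mem=0
  op14 P3: store L1 := 55 → I/I/I/M on L1; bus (none); mem=35
  op15 P0: store L2 := 40 → M/I/I/I on L2; bus BusRdX Flush; mem=72
  op16 P3: store L2 := 44 → I/I/I/M on L2; bus BusRdX Flush; mem=40
  op17 P0: store L0 := 30 → M/I/I/I on L0; bus BusRdX; mem=60
  op18 P2: load  L3 → S/I/S/I on L3; bus (none); mem=40
  op19 P2: load  L1 → I/I/S/S on L1; bus BusRd Flush; mem=55
  op20 P1: store L1 := 98 → I/M/I/I on L1; bus BusRdX; mem=55
  op21 P3: store L2 := 17 → I/I/I/M on L2; bus (none); mem=40
  op22 P1: load  L2 → I/S/I/S on L2; bus BusRd Flush; mem=17
  op23 P0: store L2 := 10 → M/I/I/I on L2; bus BusRdX; mem=17
  op24 P3: store L3 := 47 → I/I/I/M on L3; bus BusRdX; mem=40
  op25 P3: store L4 := 19 → I/I/I/M on L4; bus BusRdX Flush; mem=10
  op26 P2: load  L1 → I/S/S/I on L1; bus BusRd Flush; mem=98
  op27 P0: store L4 := 29 → M/I/I/I on L4; bus BusRdX Flush; mem=19
  op28 P2: load  L4 → S/I/S/I on L4; bus BusRd Flush; mem=29
  op29 P1: store L0 := 17 → I/M/I/I on L0; bus BusRdX Flush; mem=30

state = I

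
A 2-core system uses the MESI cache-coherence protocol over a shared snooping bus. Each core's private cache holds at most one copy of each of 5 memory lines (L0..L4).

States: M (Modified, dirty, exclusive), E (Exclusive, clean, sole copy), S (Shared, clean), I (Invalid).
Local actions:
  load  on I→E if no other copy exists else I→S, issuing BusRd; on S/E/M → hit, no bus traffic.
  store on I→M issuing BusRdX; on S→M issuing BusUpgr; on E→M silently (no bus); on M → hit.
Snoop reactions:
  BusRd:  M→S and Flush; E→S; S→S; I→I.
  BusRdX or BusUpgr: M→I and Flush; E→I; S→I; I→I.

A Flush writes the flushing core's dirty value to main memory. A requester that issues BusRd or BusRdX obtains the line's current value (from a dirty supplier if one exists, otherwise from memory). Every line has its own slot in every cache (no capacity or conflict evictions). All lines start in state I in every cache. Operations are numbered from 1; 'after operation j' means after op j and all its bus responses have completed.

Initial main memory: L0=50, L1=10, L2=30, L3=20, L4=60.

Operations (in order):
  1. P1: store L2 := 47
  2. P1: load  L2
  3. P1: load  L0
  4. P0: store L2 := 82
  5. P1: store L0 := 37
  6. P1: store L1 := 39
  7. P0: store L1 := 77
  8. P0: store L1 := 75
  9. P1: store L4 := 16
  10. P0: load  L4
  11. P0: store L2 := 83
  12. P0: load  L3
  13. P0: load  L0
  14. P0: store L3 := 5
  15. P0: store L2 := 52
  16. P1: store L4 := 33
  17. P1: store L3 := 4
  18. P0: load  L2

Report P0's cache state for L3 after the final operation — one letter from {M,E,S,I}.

state = I

  op1 P1: store L2 := 47 → I/M on L2; bus BusRdX; mem=30
  op2 P1: load  L2 → I/M on L2; bus (none); mem=30
  op3 P1: load  L0 → I/E on L0; bus BusRd; mem=50
  op4 P0: store L2 := 82 → M/I on L2; bus BusRdX Flush; mem=47
  op5 P1: store L0 := 37 → I/M on L0; bus (none); mem=50
  op6 P1: store L1 := 39 → I/M on L1; bus BusRdX; mem=10
  op7 P0: store L1 := 77 → M/I on L1; bus BusRdX Flush; mem=39
  op8 P0: store L1 := 75 → M/I on L1; bus (none); mem=39
  op9 P1: store L4 := 16 → I/M on L4; bus BusRdX; mem=60
  op10 P0: load  L4 → S/S on L4; bus BusRd Flush; mem=16
  op11 P0: store L2 := 83 → M/I on L2; bus (none); mem=47
  op12 P0: load  L3 → E/I on L3; bus BusRd; mem=20
  op13 P0: load  L0 → S/S on L0; bus BusRd Flush; mem=37
  op14 P0: store L3 := 5 → M/I on L3; bus (none); mem=20
  op15 P0: store L2 := 52 → M/I on L2; bus (none); mem=47
  op16 P1: store L4 := 33 → I/M on L4; bus BusUpgr; mem=16
  op17 P1: store L3 := 4 → I/M on L3; bus BusRdX Flush; mem=5
  op18 P0: load  L2 → M/I on L2; bus (none); mem=47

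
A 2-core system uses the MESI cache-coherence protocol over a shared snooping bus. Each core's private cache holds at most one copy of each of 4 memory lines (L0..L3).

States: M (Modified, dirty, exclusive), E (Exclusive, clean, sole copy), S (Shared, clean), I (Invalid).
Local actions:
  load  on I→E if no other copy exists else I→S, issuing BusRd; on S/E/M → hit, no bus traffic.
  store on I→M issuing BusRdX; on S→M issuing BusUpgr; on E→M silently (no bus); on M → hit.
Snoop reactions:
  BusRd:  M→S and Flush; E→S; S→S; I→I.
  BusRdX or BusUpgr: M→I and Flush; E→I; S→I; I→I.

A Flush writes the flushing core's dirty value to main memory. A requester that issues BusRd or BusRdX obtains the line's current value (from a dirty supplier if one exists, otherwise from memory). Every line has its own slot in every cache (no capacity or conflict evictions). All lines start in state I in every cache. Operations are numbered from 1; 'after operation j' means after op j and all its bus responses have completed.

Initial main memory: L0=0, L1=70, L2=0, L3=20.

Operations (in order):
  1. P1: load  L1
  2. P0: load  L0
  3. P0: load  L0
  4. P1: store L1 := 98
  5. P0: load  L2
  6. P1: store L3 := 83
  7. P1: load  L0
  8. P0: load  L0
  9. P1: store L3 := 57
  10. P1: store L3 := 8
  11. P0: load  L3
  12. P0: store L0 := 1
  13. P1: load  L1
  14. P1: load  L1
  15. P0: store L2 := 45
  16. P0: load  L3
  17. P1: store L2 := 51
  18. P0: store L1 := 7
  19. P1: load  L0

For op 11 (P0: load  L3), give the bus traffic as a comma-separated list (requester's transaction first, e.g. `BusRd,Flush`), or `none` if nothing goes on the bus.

bus = BusRd,Flush

1. P1: load  L1  bus=[BusRd]  L1: P0=I P1=E  mem[L1]=70
2. P0: load  L0  bus=[BusRd]  L0: P0=E P1=I  mem[L0]=0
3. P0: load  L0  bus=[-]  L0: P0=E P1=I  mem[L0]=0
4. P1: store L1 := 98  bus=[-]  L1: P0=I P1=M  mem[L1]=70
5. P0: load  L2  bus=[BusRd]  L2: P0=E P1=I  mem[L2]=0
6. P1: store L3 := 83  bus=[BusRdX]  L3: P0=I P1=M  mem[L3]=20
7. P1: load  L0  bus=[BusRd]  L0: P0=S P1=S  mem[L0]=0
8. P0: load  L0  bus=[-]  L0: P0=S P1=S  mem[L0]=0
9. P1: store L3 := 57  bus=[-]  L3: P0=I P1=M  mem[L3]=20
10. P1: store L3 := 8  bus=[-]  L3: P0=I P1=M  mem[L3]=20
11. P0: load  L3  bus=[BusRd,Flush]  L3: P0=S P1=S  mem[L3]=8
12. P0: store L0 := 1  bus=[BusUpgr]  L0: P0=M P1=I  mem[L0]=0
13. P1: load  L1  bus=[-]  L1: P0=I P1=M  mem[L1]=70
14. P1: load  L1  bus=[-]  L1: P0=I P1=M  mem[L1]=70
15. P0: store L2 := 45  bus=[-]  L2: P0=M P1=I  mem[L2]=0
16. P0: load  L3  bus=[-]  L3: P0=S P1=S  mem[L3]=8
17. P1: store L2 := 51  bus=[BusRdX,Flush]  L2: P0=I P1=M  mem[L2]=45
18. P0: store L1 := 7  bus=[BusRdX,Flush]  L1: P0=M P1=I  mem[L1]=98
19. P1: load  L0  bus=[BusRd,Flush]  L0: P0=S P1=S  mem[L0]=1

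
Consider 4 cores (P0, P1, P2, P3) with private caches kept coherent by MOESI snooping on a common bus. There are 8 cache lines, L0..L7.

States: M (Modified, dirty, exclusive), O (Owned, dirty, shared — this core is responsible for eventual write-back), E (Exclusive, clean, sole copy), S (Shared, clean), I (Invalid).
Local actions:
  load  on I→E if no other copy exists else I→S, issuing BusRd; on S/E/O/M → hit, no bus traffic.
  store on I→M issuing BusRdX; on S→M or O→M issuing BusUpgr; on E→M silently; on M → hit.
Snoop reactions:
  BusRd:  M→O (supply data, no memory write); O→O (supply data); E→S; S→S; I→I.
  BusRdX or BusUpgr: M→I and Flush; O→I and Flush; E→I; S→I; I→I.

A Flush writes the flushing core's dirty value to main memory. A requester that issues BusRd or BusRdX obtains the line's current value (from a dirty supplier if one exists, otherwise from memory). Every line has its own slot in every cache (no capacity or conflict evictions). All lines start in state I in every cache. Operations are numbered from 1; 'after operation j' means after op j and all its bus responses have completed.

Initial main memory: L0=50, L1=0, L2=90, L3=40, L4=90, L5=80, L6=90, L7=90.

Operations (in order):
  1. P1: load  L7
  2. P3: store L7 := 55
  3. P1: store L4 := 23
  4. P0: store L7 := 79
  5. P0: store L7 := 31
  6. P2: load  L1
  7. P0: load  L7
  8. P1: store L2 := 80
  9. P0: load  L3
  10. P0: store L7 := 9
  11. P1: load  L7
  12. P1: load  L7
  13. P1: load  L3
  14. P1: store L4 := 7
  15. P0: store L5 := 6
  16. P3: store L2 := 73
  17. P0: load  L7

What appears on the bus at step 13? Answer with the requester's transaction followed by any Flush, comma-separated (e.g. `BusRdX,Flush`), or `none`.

bus = BusRd

1. P1: load  L7  bus=[BusRd]  L7: P0=I P1=E P2=I P3=I  mem[L7]=90
2. P3: store L7 := 55  bus=[BusRdX]  L7: P0=I P1=I P2=I P3=M  mem[L7]=90
3. P1: store L4 := 23  bus=[BusRdX]  L4: P0=I P1=M P2=I P3=I  mem[L4]=90
4. P0: store L7 := 79  bus=[BusRdX,Flush]  L7: P0=M P1=I P2=I P3=I  mem[L7]=55
5. P0: store L7 := 31  bus=[-]  L7: P0=M P1=I P2=I P3=I  mem[L7]=55
6. P2: load  L1  bus=[BusRd]  L1: P0=I P1=I P2=E P3=I  mem[L1]=0
7. P0: load  L7  bus=[-]  L7: P0=M P1=I P2=I P3=I  mem[L7]=55
8. P1: store L2 := 80  bus=[BusRdX]  L2: P0=I P1=M P2=I P3=I  mem[L2]=90
9. P0: load  L3  bus=[BusRd]  L3: P0=E P1=I P2=I P3=I  mem[L3]=40
10. P0: store L7 := 9  bus=[-]  L7: P0=M P1=I P2=I P3=I  mem[L7]=55
11. P1: load  L7  bus=[BusRd]  L7: P0=O P1=S P2=I P3=I  mem[L7]=55
12. P1: load  L7  bus=[-]  L7: P0=O P1=S P2=I P3=I  mem[L7]=55
13. P1: load  L3  bus=[BusRd]  L3: P0=S P1=S P2=I P3=I  mem[L3]=40
14. P1: store L4 := 7  bus=[-]  L4: P0=I P1=M P2=I P3=I  mem[L4]=90
15. P0: store L5 := 6  bus=[BusRdX]  L5: P0=M P1=I P2=I P3=I  mem[L5]=80
16. P3: store L2 := 73  bus=[BusRdX,Flush]  L2: P0=I P1=I P2=I P3=M  mem[L2]=80
17. P0: load  L7  bus=[-]  L7: P0=O P1=S P2=I P3=I  mem[L7]=55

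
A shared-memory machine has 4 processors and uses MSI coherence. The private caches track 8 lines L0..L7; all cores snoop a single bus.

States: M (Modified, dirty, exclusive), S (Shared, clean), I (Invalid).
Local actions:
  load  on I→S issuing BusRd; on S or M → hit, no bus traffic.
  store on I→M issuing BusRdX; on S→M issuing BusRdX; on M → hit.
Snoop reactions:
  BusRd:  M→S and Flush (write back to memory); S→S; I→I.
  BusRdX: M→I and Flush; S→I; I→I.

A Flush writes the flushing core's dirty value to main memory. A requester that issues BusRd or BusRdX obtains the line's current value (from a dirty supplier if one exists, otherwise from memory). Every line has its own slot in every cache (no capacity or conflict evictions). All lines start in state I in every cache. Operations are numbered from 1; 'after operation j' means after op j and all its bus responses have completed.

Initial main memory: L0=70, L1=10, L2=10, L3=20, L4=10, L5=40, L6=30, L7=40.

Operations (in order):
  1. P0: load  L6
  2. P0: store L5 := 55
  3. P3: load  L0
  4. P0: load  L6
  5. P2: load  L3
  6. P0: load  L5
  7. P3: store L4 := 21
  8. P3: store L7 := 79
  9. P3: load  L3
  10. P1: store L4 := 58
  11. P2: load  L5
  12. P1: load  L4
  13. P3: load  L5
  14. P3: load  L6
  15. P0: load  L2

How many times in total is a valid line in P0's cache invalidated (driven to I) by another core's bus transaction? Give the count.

invalidations = 0

  op1 P0: load  L6 → S/I/I/I on L6; bus BusRd; mem=30
  op2 P0: store L5 := 55 → M/I/I/I on L5; bus BusRdX; mem=40
  op3 P3: load  L0 → I/I/I/S on L0; bus BusRd; mem=70
  op4 P0: load  L6 → S/I/I/I on L6; bus (none); mem=30
  op5 P2: load  L3 → I/I/S/I on L3; bus BusRd; mem=20
  op6 P0: load  L5 → M/I/I/I on L5; bus (none); mem=40
  op7 P3: store L4 := 21 → I/I/I/M on L4; bus BusRdX; mem=10
  op8 P3: store L7 := 79 → I/I/I/M on L7; bus BusRdX; mem=40
  op9 P3: load  L3 → I/I/S/S on L3; bus BusRd; mem=20
  op10 P1: store L4 := 58 → I/M/I/I on L4; bus BusRdX Flush; mem=21
  op11 P2: load  L5 → S/I/S/I on L5; bus BusRd Flush; mem=55
  op12 P1: load  L4 → I/M/I/I on L4; bus (none); mem=21
  op13 P3: load  L5 → S/I/S/S on L5; bus BusRd; mem=55
  op14 P3: load  L6 → S/I/I/S on L6; bus BusRd; mem=30
  op15 P0: load  L2 → S/I/I/I on L2; bus BusRd; mem=10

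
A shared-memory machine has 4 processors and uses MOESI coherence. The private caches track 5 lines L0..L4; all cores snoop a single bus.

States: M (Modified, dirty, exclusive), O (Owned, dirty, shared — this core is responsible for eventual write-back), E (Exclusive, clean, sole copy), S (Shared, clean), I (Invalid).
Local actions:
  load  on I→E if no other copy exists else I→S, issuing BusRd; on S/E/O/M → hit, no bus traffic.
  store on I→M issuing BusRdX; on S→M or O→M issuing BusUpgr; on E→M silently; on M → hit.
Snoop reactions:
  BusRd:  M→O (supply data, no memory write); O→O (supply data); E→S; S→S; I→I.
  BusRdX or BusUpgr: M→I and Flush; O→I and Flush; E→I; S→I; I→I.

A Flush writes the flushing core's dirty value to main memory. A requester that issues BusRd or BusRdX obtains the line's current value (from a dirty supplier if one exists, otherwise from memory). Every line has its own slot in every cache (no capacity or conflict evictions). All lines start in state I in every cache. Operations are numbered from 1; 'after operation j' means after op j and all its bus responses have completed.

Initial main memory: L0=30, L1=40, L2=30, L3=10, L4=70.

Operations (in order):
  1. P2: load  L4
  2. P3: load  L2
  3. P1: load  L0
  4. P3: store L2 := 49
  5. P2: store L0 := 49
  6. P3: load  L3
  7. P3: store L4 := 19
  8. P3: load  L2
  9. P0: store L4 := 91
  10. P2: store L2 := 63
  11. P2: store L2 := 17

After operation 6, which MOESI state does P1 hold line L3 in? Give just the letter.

state = I

  op1 P2: load  L4 → I/I/E/I on L4; bus BusRd; mem=70
  op2 P3: load  L2 → I/I/I/E on L2; bus BusRd; mem=30
  op3 P1: load  L0 → I/E/I/I on L0; bus BusRd; mem=30
  op4 P3: store L2 := 49 → I/I/I/M on L2; bus (none); mem=30
  op5 P2: store L0 := 49 → I/I/M/I on L0; bus BusRdX; mem=30
  op6 P3: load  L3 → I/I/I/E on L3; bus BusRd; mem=10
  op7 P3: store L4 := 19 → I/I/I/M on L4; bus BusRdX; mem=70
  op8 P3: load  L2 → I/I/I/M on L2; bus (none); mem=30
  op9 P0: store L4 := 91 → M/I/I/I on L4; bus BusRdX Flush; mem=19
  op10 P2: store L2 := 63 → I/I/M/I on L2; bus BusRdX Flush; mem=49
  op11 P2: store L2 := 17 → I/I/M/I on L2; bus (none); mem=49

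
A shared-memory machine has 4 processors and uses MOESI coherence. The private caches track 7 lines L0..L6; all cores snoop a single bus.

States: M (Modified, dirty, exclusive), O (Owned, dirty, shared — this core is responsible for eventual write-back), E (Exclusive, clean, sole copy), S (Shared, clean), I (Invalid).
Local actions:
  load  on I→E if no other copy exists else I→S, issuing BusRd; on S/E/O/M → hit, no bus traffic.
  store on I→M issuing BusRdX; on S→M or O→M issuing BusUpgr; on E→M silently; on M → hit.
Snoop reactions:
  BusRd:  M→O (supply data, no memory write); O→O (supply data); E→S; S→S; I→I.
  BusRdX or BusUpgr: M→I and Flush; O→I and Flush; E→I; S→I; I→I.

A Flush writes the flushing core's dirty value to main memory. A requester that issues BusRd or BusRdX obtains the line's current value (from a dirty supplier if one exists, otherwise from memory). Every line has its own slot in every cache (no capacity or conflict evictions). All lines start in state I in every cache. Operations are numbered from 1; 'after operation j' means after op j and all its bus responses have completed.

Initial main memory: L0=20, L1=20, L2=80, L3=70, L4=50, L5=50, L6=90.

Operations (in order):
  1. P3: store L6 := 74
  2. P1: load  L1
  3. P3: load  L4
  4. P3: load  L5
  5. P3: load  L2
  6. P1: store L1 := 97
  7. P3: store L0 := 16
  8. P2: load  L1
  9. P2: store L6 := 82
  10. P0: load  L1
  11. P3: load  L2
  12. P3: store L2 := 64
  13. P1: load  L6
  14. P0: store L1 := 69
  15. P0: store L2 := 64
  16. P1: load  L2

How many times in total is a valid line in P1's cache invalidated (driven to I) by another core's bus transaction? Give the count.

invalidations = 1

step 1: P3: store L6 := 74  ⟶  IIIM  (L6)  txn=BusRdX  M[L6]=90
step 2: P1: load  L1  ⟶  IEII  (L1)  txn=BusRd  M[L1]=20
step 3: P3: load  L4  ⟶  IIIE  (L4)  txn=BusRd  M[L4]=50
step 4: P3: load  L5  ⟶  IIIE  (L5)  txn=BusRd  M[L5]=50
step 5: P3: load  L2  ⟶  IIIE  (L2)  txn=BusRd  M[L2]=80
step 6: P1: store L1 := 97  ⟶  IMII  (L1)  txn=∅  M[L1]=20
step 7: P3: store L0 := 16  ⟶  IIIM  (L0)  txn=BusRdX  M[L0]=20
step 8: P2: load  L1  ⟶  IOSI  (L1)  txn=BusRd  M[L1]=20
step 9: P2: store L6 := 82  ⟶  IIMI  (L6)  txn=BusRdX+Flush  M[L6]=74
step 10: P0: load  L1  ⟶  SOSI  (L1)  txn=BusRd  M[L1]=20
step 11: P3: load  L2  ⟶  IIIE  (L2)  txn=∅  M[L2]=80
step 12: P3: store L2 := 64  ⟶  IIIM  (L2)  txn=∅  M[L2]=80
step 13: P1: load  L6  ⟶  ISOI  (L6)  txn=BusRd  M[L6]=74
step 14: P0: store L1 := 69  ⟶  MIII  (L1)  txn=BusUpgr+Flush  M[L1]=97
step 15: P0: store L2 := 64  ⟶  MIII  (L2)  txn=BusRdX+Flush  M[L2]=64
step 16: P1: load  L2  ⟶  OSII  (L2)  txn=BusRd  M[L2]=64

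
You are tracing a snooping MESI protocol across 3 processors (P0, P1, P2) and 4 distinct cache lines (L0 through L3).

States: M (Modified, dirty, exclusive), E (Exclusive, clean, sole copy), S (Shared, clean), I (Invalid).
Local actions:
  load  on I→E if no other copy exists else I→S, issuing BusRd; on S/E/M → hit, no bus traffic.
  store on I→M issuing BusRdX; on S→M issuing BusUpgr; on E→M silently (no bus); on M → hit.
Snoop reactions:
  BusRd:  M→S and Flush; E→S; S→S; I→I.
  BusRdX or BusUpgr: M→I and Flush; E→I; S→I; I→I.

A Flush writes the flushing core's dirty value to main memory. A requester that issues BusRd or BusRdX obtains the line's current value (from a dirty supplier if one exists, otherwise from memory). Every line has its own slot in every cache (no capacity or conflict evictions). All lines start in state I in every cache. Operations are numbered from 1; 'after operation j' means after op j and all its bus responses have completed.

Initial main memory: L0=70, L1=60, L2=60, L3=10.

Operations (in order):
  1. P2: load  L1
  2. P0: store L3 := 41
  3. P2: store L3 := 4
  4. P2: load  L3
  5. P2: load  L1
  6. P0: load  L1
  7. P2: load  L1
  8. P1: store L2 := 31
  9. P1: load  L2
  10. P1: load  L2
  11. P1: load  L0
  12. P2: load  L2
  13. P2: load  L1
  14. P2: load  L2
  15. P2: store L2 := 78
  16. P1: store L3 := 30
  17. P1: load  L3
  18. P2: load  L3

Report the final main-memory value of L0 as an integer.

memory[L0] = 70

  op1 P2: load  L1 → I/I/E on L1; bus BusRd; mem=60
  op2 P0: store L3 := 41 → M/I/I on L3; bus BusRdX; mem=10
  op3 P2: store L3 := 4 → I/I/M on L3; bus BusRdX Flush; mem=41
  op4 P2: load  L3 → I/I/M on L3; bus (none); mem=41
  op5 P2: load  L1 → I/I/E on L1; bus (none); mem=60
  op6 P0: load  L1 → S/I/S on L1; bus BusRd; mem=60
  op7 P2: load  L1 → S/I/S on L1; bus (none); mem=60
  op8 P1: store L2 := 31 → I/M/I on L2; bus BusRdX; mem=60
  op9 P1: load  L2 → I/M/I on L2; bus (none); mem=60
  op10 P1: load  L2 → I/M/I on L2; bus (none); mem=60
  op11 P1: load  L0 → I/E/I on L0; bus BusRd; mem=70
  op12 P2: load  L2 → I/S/S on L2; bus BusRd Flush; mem=31
  op13 P2: load  L1 → S/I/S on L1; bus (none); mem=60
  op14 P2: load  L2 → I/S/S on L2; bus (none); mem=31
  op15 P2: store L2 := 78 → I/I/M on L2; bus BusUpgr; mem=31
  op16 P1: store L3 := 30 → I/M/I on L3; bus BusRdX Flush; mem=4
  op17 P1: load  L3 → I/M/I on L3; bus (none); mem=4
  op18 P2: load  L3 → I/S/S on L3; bus BusRd Flush; mem=30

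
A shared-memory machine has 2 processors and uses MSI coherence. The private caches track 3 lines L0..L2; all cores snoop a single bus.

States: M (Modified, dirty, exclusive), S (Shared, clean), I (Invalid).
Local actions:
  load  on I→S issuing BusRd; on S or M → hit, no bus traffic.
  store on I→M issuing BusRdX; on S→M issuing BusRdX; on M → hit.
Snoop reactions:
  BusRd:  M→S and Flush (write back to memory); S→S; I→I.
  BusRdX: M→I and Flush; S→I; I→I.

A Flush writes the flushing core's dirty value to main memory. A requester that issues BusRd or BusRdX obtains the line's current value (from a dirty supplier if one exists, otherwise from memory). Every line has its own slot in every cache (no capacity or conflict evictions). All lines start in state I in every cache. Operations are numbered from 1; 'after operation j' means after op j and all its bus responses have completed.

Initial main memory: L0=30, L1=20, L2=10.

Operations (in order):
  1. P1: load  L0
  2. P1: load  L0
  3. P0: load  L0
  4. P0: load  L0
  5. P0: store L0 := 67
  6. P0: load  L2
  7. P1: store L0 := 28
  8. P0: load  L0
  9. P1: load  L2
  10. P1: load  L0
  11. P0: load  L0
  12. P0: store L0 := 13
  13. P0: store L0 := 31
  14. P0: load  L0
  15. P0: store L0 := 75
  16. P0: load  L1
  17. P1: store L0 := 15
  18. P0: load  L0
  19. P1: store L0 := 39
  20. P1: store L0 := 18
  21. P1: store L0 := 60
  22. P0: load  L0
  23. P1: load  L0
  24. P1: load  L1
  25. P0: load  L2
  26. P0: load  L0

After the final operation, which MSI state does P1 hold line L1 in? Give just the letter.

[1] P1: load  L0 | P0:I, P1:S(30) | bus: BusRd
[2] P1: load  L0 | P0:I, P1:S(30) | bus: none
[3] P0: load  L0 | P0:S(30), P1:S(30) | bus: BusRd
[4] P0: load  L0 | P0:S(30), P1:S(30) | bus: none
[5] P0: store L0 := 67 | P0:M(67), P1:I | bus: BusRdX
[6] P0: load  L2 | P0:S(10), P1:I | bus: BusRd
[7] P1: store L0 := 28 | P0:I, P1:M(28) | bus: BusRdX,Flush
[8] P0: load  L0 | P0:S(28), P1:S(28) | bus: BusRd,Flush
[9] P1: load  L2 | P0:S(10), P1:S(10) | bus: BusRd
[10] P1: load  L0 | P0:S(28), P1:S(28) | bus: none
[11] P0: load  L0 | P0:S(28), P1:S(28) | bus: none
[12] P0: store L0 := 13 | P0:M(13), P1:I | bus: BusRdX
[13] P0: store L0 := 31 | P0:M(31), P1:I | bus: none
[14] P0: load  L0 | P0:M(31), P1:I | bus: none
[15] P0: store L0 := 75 | P0:M(75), P1:I | bus: none
[16] P0: load  L1 | P0:S(20), P1:I | bus: BusRd
[17] P1: store L0 := 15 | P0:I, P1:M(15) | bus: BusRdX,Flush
[18] P0: load  L0 | P0:S(15), P1:S(15) | bus: BusRd,Flush
[19] P1: store L0 := 39 | P0:I, P1:M(39) | bus: BusRdX
[20] P1: store L0 := 18 | P0:I, P1:M(18) | bus: none
[21] P1: store L0 := 60 | P0:I, P1:M(60) | bus: none
[22] P0: load  L0 | P0:S(60), P1:S(60) | bus: BusRd,Flush
[23] P1: load  L0 | P0:S(60), P1:S(60) | bus: none
[24] P1: load  L1 | P0:S(20), P1:S(20) | bus: BusRd
[25] P0: load  L2 | P0:S(10), P1:S(10) | bus: none
[26] P0: load  L0 | P0:S(60), P1:S(60) | bus: none

state = S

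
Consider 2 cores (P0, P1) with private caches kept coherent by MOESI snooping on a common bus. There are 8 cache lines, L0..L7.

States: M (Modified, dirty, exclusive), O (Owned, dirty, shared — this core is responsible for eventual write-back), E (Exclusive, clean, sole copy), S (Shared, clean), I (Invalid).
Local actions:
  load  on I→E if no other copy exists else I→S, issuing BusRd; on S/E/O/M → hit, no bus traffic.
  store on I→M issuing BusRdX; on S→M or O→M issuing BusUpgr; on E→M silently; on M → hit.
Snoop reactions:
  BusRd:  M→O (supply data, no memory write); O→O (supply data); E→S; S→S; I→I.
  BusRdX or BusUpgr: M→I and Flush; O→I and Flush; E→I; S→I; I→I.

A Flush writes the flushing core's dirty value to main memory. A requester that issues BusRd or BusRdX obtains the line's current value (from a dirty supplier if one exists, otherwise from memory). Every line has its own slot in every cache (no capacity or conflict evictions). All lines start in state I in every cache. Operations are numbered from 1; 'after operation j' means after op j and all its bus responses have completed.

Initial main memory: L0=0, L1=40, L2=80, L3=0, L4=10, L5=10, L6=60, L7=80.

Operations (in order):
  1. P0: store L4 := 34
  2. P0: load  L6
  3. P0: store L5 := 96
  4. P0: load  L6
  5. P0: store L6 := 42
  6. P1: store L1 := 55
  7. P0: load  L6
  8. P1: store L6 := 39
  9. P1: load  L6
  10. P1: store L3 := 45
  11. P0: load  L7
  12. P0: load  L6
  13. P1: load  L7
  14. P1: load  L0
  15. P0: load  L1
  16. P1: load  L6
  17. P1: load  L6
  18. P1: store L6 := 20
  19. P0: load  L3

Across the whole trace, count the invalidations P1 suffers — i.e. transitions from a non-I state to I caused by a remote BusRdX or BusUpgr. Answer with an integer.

  op1 P0: store L4 := 34 → M/I on L4; bus BusRdX; mem=10
  op2 P0: load  L6 → E/I on L6; bus BusRd; mem=60
  op3 P0: store L5 := 96 → M/I on L5; bus BusRdX; mem=10
  op4 P0: load  L6 → E/I on L6; bus (none); mem=60
  op5 P0: store L6 := 42 → M/I on L6; bus (none); mem=60
  op6 P1: store L1 := 55 → I/M on L1; bus BusRdX; mem=40
  op7 P0: load  L6 → M/I on L6; bus (none); mem=60
  op8 P1: store L6 := 39 → I/M on L6; bus BusRdX Flush; mem=42
  op9 P1: load  L6 → I/M on L6; bus (none); mem=42
  op10 P1: store L3 := 45 → I/M on L3; bus BusRdX; mem=0
  op11 P0: load  L7 → E/I on L7; bus BusRd; mem=80
  op12 P0: load  L6 → S/O on L6; bus BusRd; mem=42
  op13 P1: load  L7 → S/S on L7; bus BusRd; mem=80
  op14 P1: load  L0 → I/E on L0; bus BusRd; mem=0
  op15 P0: load  L1 → S/O on L1; bus BusRd; mem=40
  op16 P1: load  L6 → S/O on L6; bus (none); mem=42
  op17 P1: load  L6 → S/O on L6; bus (none); mem=42
  op18 P1: store L6 := 20 → I/M on L6; bus BusUpgr; mem=42
  op19 P0: load  L3 → S/O on L3; bus BusRd; mem=0

invalidations = 0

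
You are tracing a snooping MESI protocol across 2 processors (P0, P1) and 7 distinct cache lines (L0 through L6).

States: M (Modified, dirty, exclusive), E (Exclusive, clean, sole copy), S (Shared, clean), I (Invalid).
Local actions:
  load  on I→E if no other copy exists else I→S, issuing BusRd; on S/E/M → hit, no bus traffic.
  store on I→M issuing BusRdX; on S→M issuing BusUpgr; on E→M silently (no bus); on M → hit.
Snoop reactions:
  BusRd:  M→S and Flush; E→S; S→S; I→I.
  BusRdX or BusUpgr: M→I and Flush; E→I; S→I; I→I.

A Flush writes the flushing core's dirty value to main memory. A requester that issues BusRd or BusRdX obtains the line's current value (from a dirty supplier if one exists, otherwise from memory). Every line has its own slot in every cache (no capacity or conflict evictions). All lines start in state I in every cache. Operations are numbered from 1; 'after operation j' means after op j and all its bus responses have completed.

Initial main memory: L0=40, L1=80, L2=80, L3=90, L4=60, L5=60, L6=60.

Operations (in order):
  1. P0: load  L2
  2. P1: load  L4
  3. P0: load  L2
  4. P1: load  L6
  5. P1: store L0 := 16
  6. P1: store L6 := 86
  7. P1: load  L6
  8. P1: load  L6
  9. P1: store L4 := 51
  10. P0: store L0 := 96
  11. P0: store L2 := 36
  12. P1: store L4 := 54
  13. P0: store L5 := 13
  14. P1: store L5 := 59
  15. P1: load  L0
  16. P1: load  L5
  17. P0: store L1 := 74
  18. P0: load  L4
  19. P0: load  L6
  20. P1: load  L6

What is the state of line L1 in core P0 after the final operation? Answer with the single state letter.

[1] P0: load  L2 | P0:E(80), P1:I | bus: BusRd
[2] P1: load  L4 | P0:I, P1:E(60) | bus: BusRd
[3] P0: load  L2 | P0:E(80), P1:I | bus: none
[4] P1: load  L6 | P0:I, P1:E(60) | bus: BusRd
[5] P1: store L0 := 16 | P0:I, P1:M(16) | bus: BusRdX
[6] P1: store L6 := 86 | P0:I, P1:M(86) | bus: none
[7] P1: load  L6 | P0:I, P1:M(86) | bus: none
[8] P1: load  L6 | P0:I, P1:M(86) | bus: none
[9] P1: store L4 := 51 | P0:I, P1:M(51) | bus: none
[10] P0: store L0 := 96 | P0:M(96), P1:I | bus: BusRdX,Flush
[11] P0: store L2 := 36 | P0:M(36), P1:I | bus: none
[12] P1: store L4 := 54 | P0:I, P1:M(54) | bus: none
[13] P0: store L5 := 13 | P0:M(13), P1:I | bus: BusRdX
[14] P1: store L5 := 59 | P0:I, P1:M(59) | bus: BusRdX,Flush
[15] P1: load  L0 | P0:S(96), P1:S(96) | bus: BusRd,Flush
[16] P1: load  L5 | P0:I, P1:M(59) | bus: none
[17] P0: store L1 := 74 | P0:M(74), P1:I | bus: BusRdX
[18] P0: load  L4 | P0:S(54), P1:S(54) | bus: BusRd,Flush
[19] P0: load  L6 | P0:S(86), P1:S(86) | bus: BusRd,Flush
[20] P1: load  L6 | P0:S(86), P1:S(86) | bus: none

state = M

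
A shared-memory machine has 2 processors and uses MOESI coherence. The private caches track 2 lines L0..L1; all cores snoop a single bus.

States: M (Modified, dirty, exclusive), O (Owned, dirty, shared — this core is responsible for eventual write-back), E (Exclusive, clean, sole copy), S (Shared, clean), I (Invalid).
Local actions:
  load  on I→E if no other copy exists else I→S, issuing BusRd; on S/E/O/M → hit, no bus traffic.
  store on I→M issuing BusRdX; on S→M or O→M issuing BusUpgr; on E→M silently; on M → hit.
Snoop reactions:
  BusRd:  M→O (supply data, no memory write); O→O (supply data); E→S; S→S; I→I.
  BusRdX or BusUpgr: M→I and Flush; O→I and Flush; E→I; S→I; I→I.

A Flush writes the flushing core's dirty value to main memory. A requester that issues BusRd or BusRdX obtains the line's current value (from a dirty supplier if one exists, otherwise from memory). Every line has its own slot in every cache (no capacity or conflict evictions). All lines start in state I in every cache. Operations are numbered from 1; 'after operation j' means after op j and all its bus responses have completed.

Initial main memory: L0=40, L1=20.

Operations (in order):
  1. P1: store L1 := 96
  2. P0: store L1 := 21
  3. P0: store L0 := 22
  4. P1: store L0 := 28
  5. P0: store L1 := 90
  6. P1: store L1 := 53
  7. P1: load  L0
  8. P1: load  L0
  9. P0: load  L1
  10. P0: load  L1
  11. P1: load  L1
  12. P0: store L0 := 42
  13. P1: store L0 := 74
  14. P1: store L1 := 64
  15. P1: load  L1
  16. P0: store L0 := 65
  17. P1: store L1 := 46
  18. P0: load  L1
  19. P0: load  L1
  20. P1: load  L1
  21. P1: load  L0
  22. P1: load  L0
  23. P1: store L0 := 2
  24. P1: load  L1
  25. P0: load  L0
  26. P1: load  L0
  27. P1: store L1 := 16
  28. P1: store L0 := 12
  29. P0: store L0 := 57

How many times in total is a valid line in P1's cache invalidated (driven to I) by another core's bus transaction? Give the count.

[1] P1: store L1 := 96 | P0:I, P1:M(96) | bus: BusRdX
[2] P0: store L1 := 21 | P0:M(21), P1:I | bus: BusRdX,Flush
[3] P0: store L0 := 22 | P0:M(22), P1:I | bus: BusRdX
[4] P1: store L0 := 28 | P0:I, P1:M(28) | bus: BusRdX,Flush
[5] P0: store L1 := 90 | P0:M(90), P1:I | bus: none
[6] P1: store L1 := 53 | P0:I, P1:M(53) | bus: BusRdX,Flush
[7] P1: load  L0 | P0:I, P1:M(28) | bus: none
[8] P1: load  L0 | P0:I, P1:M(28) | bus: none
[9] P0: load  L1 | P0:S(53), P1:O(53) | bus: BusRd
[10] P0: load  L1 | P0:S(53), P1:O(53) | bus: none
[11] P1: load  L1 | P0:S(53), P1:O(53) | bus: none
[12] P0: store L0 := 42 | P0:M(42), P1:I | bus: BusRdX,Flush
[13] P1: store L0 := 74 | P0:I, P1:M(74) | bus: BusRdX,Flush
[14] P1: store L1 := 64 | P0:I, P1:M(64) | bus: BusUpgr
[15] P1: load  L1 | P0:I, P1:M(64) | bus: none
[16] P0: store L0 := 65 | P0:M(65), P1:I | bus: BusRdX,Flush
[17] P1: store L1 := 46 | P0:I, P1:M(46) | bus: none
[18] P0: load  L1 | P0:S(46), P1:O(46) | bus: BusRd
[19] P0: load  L1 | P0:S(46), P1:O(46) | bus: none
[20] P1: load  L1 | P0:S(46), P1:O(46) | bus: none
[21] P1: load  L0 | P0:O(65), P1:S(65) | bus: BusRd
[22] P1: load  L0 | P0:O(65), P1:S(65) | bus: none
[23] P1: store L0 := 2 | P0:I, P1:M(2) | bus: BusUpgr,Flush
[24] P1: load  L1 | P0:S(46), P1:O(46) | bus: none
[25] P0: load  L0 | P0:S(2), P1:O(2) | bus: BusRd
[26] P1: load  L0 | P0:S(2), P1:O(2) | bus: none
[27] P1: store L1 := 16 | P0:I, P1:M(16) | bus: BusUpgr
[28] P1: store L0 := 12 | P0:I, P1:M(12) | bus: BusUpgr
[29] P0: store L0 := 57 | P0:M(57), P1:I | bus: BusRdX,Flush

invalidations = 4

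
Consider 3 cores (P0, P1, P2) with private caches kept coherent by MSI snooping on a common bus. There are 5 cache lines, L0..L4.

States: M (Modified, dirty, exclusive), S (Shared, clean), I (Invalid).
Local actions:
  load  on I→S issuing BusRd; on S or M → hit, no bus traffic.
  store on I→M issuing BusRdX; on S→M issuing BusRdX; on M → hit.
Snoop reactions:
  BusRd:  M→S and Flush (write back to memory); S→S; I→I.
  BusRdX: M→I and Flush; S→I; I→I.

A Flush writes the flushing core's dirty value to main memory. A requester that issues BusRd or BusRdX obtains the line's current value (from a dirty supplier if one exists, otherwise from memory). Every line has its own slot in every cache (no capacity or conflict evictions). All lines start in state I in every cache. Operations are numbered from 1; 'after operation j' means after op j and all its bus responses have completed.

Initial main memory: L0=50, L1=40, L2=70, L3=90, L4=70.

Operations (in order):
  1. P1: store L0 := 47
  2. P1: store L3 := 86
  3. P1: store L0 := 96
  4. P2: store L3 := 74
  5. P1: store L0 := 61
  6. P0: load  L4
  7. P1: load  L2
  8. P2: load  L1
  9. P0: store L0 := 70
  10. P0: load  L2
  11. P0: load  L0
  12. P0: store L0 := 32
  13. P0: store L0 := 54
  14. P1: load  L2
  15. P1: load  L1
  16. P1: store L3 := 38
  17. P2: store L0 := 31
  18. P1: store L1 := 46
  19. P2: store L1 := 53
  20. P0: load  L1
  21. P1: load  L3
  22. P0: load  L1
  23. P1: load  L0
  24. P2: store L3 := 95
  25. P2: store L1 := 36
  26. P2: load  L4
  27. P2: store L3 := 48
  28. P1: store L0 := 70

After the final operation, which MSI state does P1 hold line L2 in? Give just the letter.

state = S

  op1 P1: store L0 := 47 → I/M/I on L0; bus BusRdX; mem=50
  op2 P1: store L3 := 86 → I/M/I on L3; bus BusRdX; mem=90
  op3 P1: store L0 := 96 → I/M/I on L0; bus (none); mem=50
  op4 P2: store L3 := 74 → I/I/M on L3; bus BusRdX Flush; mem=86
  op5 P1: store L0 := 61 → I/M/I on L0; bus (none); mem=50
  op6 P0: load  L4 → S/I/I on L4; bus BusRd; mem=70
  op7 P1: load  L2 → I/S/I on L2; bus BusRd; mem=70
  op8 P2: load  L1 → I/I/S on L1; bus BusRd; mem=40
  op9 P0: store L0 := 70 → M/I/I on L0; bus BusRdX Flush; mem=61
  op10 P0: load  L2 → S/S/I on L2; bus BusRd; mem=70
  op11 P0: load  L0 → M/I/I on L0; bus (none); mem=61
  op12 P0: store L0 := 32 → M/I/I on L0; bus (none); mem=61
  op13 P0: store L0 := 54 → M/I/I on L0; bus (none); mem=61
  op14 P1: load  L2 → S/S/I on L2; bus (none); mem=70
  op15 P1: load  L1 → I/S/S on L1; bus BusRd; mem=40
  op16 P1: store L3 := 38 → I/M/I on L3; bus BusRdX Flush; mem=74
  op17 P2: store L0 := 31 → I/I/M on L0; bus BusRdX Flush; mem=54
  op18 P1: store L1 := 46 → I/M/I on L1; bus BusRdX; mem=40
  op19 P2: store L1 := 53 → I/I/M on L1; bus BusRdX Flush; mem=46
  op20 P0: load  L1 → S/I/S on L1; bus BusRd Flush; mem=53
  op21 P1: load  L3 → I/M/I on L3; bus (none); mem=74
  op22 P0: load  L1 → S/I/S on L1; bus (none); mem=53
  op23 P1: load  L0 → I/S/S on L0; bus BusRd Flush; mem=31
  op24 P2: store L3 := 95 → I/I/M on L3; bus BusRdX Flush; mem=38
  op25 P2: store L1 := 36 → I/I/M on L1; bus BusRdX; mem=53
  op26 P2: load  L4 → S/I/S on L4; bus BusRd; mem=70
  op27 P2: store L3 := 48 → I/I/M on L3; bus (none); mem=38
  op28 P1: store L0 := 70 → I/M/I on L0; bus BusRdX; mem=31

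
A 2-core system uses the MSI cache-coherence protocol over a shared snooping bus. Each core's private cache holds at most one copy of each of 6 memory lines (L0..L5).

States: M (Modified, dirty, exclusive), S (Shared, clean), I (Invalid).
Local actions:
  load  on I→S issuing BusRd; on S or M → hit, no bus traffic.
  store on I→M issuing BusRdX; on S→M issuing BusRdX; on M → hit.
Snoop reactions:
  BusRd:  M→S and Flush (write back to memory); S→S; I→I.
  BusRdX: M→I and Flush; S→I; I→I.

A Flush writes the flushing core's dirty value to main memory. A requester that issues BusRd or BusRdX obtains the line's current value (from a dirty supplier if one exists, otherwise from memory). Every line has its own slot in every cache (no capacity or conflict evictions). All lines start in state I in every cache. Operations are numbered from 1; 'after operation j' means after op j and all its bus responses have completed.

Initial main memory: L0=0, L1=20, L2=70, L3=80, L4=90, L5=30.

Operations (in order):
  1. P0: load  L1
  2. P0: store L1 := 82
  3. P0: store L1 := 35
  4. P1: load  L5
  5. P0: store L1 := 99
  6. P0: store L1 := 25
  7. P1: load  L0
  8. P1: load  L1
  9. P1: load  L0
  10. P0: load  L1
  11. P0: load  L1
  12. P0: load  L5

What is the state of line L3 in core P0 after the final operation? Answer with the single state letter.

[1] P0: load  L1 | P0:S(20), P1:I | bus: BusRd
[2] P0: store L1 := 82 | P0:M(82), P1:I | bus: BusRdX
[3] P0: store L1 := 35 | P0:M(35), P1:I | bus: none
[4] P1: load  L5 | P0:I, P1:S(30) | bus: BusRd
[5] P0: store L1 := 99 | P0:M(99), P1:I | bus: none
[6] P0: store L1 := 25 | P0:M(25), P1:I | bus: none
[7] P1: load  L0 | P0:I, P1:S(0) | bus: BusRd
[8] P1: load  L1 | P0:S(25), P1:S(25) | bus: BusRd,Flush
[9] P1: load  L0 | P0:I, P1:S(0) | bus: none
[10] P0: load  L1 | P0:S(25), P1:S(25) | bus: none
[11] P0: load  L1 | P0:S(25), P1:S(25) | bus: none
[12] P0: load  L5 | P0:S(30), P1:S(30) | bus: BusRd

state = I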